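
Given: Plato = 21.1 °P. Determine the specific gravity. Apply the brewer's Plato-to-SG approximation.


SG = 259/(259 − P)
SG = 259/(259 − 21.1)

1.0887


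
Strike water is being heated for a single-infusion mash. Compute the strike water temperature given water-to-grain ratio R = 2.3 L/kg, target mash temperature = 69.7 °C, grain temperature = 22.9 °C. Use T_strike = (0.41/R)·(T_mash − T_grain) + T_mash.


T_strike = (0.41/2.3)·(69.7 − 22.9) + 69.7

78.0426 °C


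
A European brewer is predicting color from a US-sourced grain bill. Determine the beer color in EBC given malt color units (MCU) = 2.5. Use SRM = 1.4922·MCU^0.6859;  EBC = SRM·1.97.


SRM = 1.4922·2.5^0.6859 = 2.7975
EBC = 2.7975·1.97

5.5111 EBC


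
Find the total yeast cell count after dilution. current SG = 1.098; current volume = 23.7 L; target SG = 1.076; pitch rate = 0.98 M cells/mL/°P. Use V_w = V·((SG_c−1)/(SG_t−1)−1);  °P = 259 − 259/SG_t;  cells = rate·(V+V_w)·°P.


V_w = 23.7·((1.098−1)/(1.076−1)−1) = 6.8605
V_final = 23.7 + 6.8605 = 30.5605
°P = 259 − 259/1.076 = 18.2937
cells = 0.98·30.5605·18.2937

547.8832 billion cells


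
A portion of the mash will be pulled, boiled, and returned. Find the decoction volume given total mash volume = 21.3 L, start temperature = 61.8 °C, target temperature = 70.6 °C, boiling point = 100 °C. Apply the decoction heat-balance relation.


V_dec = V_total·(T_target − T_start)/(T_boil − T_start)
V_dec = 21.3·(70.6 − 61.8)/(100 − 61.8)

4.9068 L


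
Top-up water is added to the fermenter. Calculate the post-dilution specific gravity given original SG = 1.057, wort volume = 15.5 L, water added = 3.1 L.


SG_new = 1 + (SG_old − 1)·V_old/(V_old + V_water)
pts = (1.057 − 1)·1000·15.5/(15.5 + 3.1) = 47.5000
SG_new = 1 + 47.5000/1000

1.0475


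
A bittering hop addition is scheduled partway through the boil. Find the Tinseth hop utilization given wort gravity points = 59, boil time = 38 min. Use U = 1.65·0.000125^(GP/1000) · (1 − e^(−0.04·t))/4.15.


bigness = 1.65·0.000125^(59/1000) = 0.9710
boil_factor = (1 − e^(−0.04·38))/4.15 = 0.1883
U = 0.9710 · 0.1883

0.1828


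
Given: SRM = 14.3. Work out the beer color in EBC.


EBC = SRM · 1.97
EBC = 14.3 · 1.97

28.1710 EBC


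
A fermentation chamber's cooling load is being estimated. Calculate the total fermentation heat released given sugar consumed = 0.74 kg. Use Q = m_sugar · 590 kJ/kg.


Q = 0.74 · 590

436.6000 kJ


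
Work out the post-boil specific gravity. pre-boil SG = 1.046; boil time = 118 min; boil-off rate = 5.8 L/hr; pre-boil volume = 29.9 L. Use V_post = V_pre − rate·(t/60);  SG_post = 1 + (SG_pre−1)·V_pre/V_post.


V_post = 29.9 − 5.8·(118/60) = 18.4933
SG_post = 1 + (1.046 − 1)·29.9/18.4933

1.0744


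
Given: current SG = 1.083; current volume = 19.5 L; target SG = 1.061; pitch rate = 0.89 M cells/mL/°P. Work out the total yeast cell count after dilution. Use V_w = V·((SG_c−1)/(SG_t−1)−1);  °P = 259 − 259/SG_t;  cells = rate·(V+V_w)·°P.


V_w = 19.5·((1.083−1)/(1.061−1)−1) = 7.0328
V_final = 19.5 + 7.0328 = 26.5328
°P = 259 − 259/1.061 = 14.8907
cells = 0.89·26.5328·14.8907

351.6309 billion cells


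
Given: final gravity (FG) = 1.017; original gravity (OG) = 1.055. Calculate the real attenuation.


AA = (OG−FG)/(OG−1)·100;  RA = AA·0.8192
AA = (1.055 − 1.017)/(1.055 − 1)·100 = 69.0909
RA = 69.0909·0.8192

56.5993 %


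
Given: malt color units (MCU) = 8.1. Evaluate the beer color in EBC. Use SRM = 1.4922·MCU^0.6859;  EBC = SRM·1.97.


SRM = 1.4922·8.1^0.6859 = 6.2655
EBC = 6.2655·1.97

12.3431 EBC


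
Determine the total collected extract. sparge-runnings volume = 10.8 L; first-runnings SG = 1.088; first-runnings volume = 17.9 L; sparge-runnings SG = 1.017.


total = Σ (SG_i − 1)·1000·V_i
first = (1.088 − 1)·1000·17.9 = 1575.2000
sparge = (1.017 − 1)·1000·10.8 = 183.6000
total = 1575.2000 + 183.6000

1758.8000 gravity·L


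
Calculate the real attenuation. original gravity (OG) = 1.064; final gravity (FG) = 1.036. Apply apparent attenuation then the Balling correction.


AA = (OG−FG)/(OG−1)·100;  RA = AA·0.8192
AA = (1.064 − 1.036)/(1.064 − 1)·100 = 43.7500
RA = 43.7500·0.8192

35.8400 %


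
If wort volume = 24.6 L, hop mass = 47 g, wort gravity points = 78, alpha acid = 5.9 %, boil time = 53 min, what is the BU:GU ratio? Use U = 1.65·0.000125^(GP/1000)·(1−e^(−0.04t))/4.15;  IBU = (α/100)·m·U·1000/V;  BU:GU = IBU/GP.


U = 1.65·0.000125^(78/1000)·(1−e^(−0.04·53))/4.15 = 0.1736
IBU = (5.9/100)·47·0.1736·1000/24.6 = 19.5649
BU:GU = 19.5649/78

0.2508


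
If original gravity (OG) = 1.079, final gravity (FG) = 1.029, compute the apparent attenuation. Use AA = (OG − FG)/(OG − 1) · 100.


AA = (1.079 − 1.029)/(1.079 − 1) · 100

63.2911 %


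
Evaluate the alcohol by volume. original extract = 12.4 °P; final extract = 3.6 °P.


SG = 259/(259 − P);  ABV = (OG − FG)·131.25
OG = 259/(259 − 12.4) = 1.0503
FG = 259/(259 − 3.6) = 1.0141
ABV = (1.0503 − 1.0141)·131.25

4.7497 % ABV


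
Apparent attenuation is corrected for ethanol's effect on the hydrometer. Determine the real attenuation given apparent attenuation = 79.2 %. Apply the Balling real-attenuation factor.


RA = AA · 0.8192
RA = 79.2 · 0.8192

64.8806 %


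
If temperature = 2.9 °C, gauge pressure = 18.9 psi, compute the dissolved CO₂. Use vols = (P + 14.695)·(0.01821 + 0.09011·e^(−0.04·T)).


vols = (18.9 + 14.695)·(0.01821 + 0.09011·e^(−0.04·2.9))

3.3075 volumes


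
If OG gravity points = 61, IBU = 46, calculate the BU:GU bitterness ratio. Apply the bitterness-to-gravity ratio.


BU:GU = IBU / OG_points
BU:GU = 46 / 61

0.7541


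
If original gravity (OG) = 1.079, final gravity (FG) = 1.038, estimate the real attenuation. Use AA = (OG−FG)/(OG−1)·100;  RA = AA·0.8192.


AA = (1.079 − 1.038)/(1.079 − 1)·100 = 51.8987
RA = 51.8987·0.8192

42.5154 %


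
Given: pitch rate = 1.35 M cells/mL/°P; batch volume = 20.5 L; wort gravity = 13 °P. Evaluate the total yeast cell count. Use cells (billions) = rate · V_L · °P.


cells = 1.35 · 20.5 · 13

359.7750 billion cells


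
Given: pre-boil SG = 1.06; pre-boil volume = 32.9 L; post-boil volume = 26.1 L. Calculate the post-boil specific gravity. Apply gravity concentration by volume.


SG_post = 1 + (SG_pre − 1)·V_pre/V_post
pts_pre = (1.06 − 1)·1000 = 60.0000
pts_post = 60.0000·32.9/26.1 = 75.6322
SG_post = 1 + 75.6322/1000

1.0756


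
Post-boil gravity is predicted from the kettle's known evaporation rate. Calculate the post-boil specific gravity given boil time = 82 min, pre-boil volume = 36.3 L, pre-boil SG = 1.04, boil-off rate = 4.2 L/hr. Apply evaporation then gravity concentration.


V_post = V_pre − rate·(t/60);  SG_post = 1 + (SG_pre−1)·V_pre/V_post
V_post = 36.3 − 4.2·(82/60) = 30.5600
SG_post = 1 + (1.04 − 1)·36.3/30.5600

1.0475


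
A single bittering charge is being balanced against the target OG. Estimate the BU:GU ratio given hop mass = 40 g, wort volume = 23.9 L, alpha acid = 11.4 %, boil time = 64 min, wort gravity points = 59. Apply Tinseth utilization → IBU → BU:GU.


U = 1.65·0.000125^(GP/1000)·(1−e^(−0.04t))/4.15;  IBU = (α/100)·m·U·1000/V;  BU:GU = IBU/GP
U = 1.65·0.000125^(59/1000)·(1−e^(−0.04·64))/4.15 = 0.2159
IBU = (11.4/100)·40·0.2159·1000/23.9 = 41.1888
BU:GU = 41.1888/59

0.6981


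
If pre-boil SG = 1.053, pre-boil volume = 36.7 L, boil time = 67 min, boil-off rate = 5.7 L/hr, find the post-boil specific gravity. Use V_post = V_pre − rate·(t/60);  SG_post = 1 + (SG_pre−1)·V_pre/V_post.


V_post = 36.7 − 5.7·(67/60) = 30.3350
SG_post = 1 + (1.053 − 1)·36.7/30.3350

1.0641


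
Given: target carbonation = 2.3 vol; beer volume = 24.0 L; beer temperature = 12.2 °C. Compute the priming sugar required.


residual = 14.695·(0.01821 + 0.09011·e^(−0.04·T));  sugar = (target − residual)·4.0·V
residual = 14.695·(0.01821 + 0.09011·e^(−0.04·12.2)) = 1.0804
sugar = (2.3 − 1.0804)·4.0·24.0

117.0778 g


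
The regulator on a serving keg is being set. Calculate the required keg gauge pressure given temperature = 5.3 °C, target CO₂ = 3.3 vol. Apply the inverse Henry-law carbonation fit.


psi = vols/(0.01821 + 0.09011·e^(−0.04·T)) − 14.695
psi = 3.3/(0.01821 + 0.09011·e^(−0.04·5.3)) − 14.695

21.5266 psi


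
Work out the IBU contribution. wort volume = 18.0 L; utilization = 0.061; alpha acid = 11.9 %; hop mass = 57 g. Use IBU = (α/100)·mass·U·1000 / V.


IBU = (11.9/100)·57·0.061·1000 / 18.0

22.9868 IBU


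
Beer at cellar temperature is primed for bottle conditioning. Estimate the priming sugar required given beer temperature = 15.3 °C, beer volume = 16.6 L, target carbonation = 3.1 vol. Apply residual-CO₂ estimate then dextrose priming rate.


residual = 14.695·(0.01821 + 0.09011·e^(−0.04·T));  sugar = (target − residual)·4.0·V
residual = 14.695·(0.01821 + 0.09011·e^(−0.04·15.3)) = 0.9856
sugar = (3.1 − 0.9856)·4.0·16.6

140.3931 g


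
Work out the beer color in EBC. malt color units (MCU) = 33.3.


SRM = 1.4922·MCU^0.6859;  EBC = SRM·1.97
SRM = 1.4922·33.3^0.6859 = 16.5223
EBC = 16.5223·1.97

32.5490 EBC


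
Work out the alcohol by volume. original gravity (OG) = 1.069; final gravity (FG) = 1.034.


ABV = (OG − FG) · 131.25
ABV = (1.069 − 1.034) · 131.25

4.5937 % ABV


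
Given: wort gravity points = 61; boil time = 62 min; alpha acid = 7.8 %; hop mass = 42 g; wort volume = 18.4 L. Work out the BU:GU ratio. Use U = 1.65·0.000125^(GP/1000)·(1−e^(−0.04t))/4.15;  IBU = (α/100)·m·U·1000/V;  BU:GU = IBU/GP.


U = 1.65·0.000125^(61/1000)·(1−e^(−0.04·62))/4.15 = 0.2106
IBU = (7.8/100)·42·0.2106·1000/18.4 = 37.4879
BU:GU = 37.4879/61

0.6146


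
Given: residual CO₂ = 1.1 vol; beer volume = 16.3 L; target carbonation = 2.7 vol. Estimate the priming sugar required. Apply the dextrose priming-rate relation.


sugar = (target − residual)·4.0·V
sugar = (2.7 − 1.1)·4.0·16.3

104.3200 g


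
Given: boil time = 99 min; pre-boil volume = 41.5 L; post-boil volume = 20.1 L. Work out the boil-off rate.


rate = (V_pre − V_post) / (t_min/60)
rate = (41.5 − 20.1) / (99/60)

12.9697 L/hr


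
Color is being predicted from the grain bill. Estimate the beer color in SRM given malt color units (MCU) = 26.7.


SRM = 1.4922 · MCU^0.6859
SRM = 1.4922 · 26.7^0.6859

14.1994 SRM


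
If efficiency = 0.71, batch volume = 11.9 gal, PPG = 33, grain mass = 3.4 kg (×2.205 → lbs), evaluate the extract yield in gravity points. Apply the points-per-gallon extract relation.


points = lbs × PPG × eff / vol
lbs = 3.4 × 2.205 = 7.4970
points = 7.4970 × 33 × 0.71 / 11.9

14.7609 points


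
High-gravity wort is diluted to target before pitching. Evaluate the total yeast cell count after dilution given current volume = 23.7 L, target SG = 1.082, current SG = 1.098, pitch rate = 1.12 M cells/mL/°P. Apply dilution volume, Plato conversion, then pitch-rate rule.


V_w = V·((SG_c−1)/(SG_t−1)−1);  °P = 259 − 259/SG_t;  cells = rate·(V+V_w)·°P
V_w = 23.7·((1.098−1)/(1.082−1)−1) = 4.6244
V_final = 23.7 + 4.6244 = 28.3244
°P = 259 − 259/1.082 = 19.6285
cells = 1.12·28.3244·19.6285

622.6800 billion cells


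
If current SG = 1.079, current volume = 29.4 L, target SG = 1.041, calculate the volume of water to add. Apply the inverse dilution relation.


V_water = V·((SG_curr − 1)/(SG_target − 1) − 1)
V_water = 29.4·((1.079 − 1)/(1.041 − 1) − 1)

27.2488 L


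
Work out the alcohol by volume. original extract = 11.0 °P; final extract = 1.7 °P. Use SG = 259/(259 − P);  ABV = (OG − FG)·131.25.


OG = 259/(259 − 11.0) = 1.0444
FG = 259/(259 − 1.7) = 1.0066
ABV = (1.0444 − 1.0066)·131.25

4.9544 % ABV


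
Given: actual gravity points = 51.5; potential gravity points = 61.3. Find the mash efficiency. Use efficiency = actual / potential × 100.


efficiency = 51.5 / 61.3 × 100

84.0131 %


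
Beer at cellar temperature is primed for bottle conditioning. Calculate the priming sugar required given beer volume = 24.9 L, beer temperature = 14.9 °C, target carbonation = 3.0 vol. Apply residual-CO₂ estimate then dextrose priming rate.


residual = 14.695·(0.01821 + 0.09011·e^(−0.04·T));  sugar = (target − residual)·4.0·V
residual = 14.695·(0.01821 + 0.09011·e^(−0.04·14.9)) = 0.9972
sugar = (3.0 − 0.9972)·4.0·24.9

199.4762 g


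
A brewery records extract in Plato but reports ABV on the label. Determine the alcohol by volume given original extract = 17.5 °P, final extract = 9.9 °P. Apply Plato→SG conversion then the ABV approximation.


SG = 259/(259 − P);  ABV = (OG − FG)·131.25
OG = 259/(259 − 17.5) = 1.0725
FG = 259/(259 − 9.9) = 1.0397
ABV = (1.0725 − 1.0397)·131.25

4.2946 % ABV


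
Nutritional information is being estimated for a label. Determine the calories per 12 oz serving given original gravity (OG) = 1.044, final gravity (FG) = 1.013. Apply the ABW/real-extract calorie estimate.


ABW = (OG−FG)·131.25·0.79/FG;  °P = 259 − 259/SG (for OG→OE and FG→AE);  RE = 0.1808·OE + 0.8192·AE;  Cal = (6.9·ABW + 4·(RE−0.1))·FG·3.55
ABW = (1.044 − 1.013)·131.25·0.79/1.013 = 3.1731
OE = 259 − 259/1.044 = 10.9157 °P
AE = 259 − 259/1.013 = 3.3238 °P
RE = 0.1808·10.9157 + 0.8192·3.3238 = 4.6964 °P
Cal = (6.9·3.1731 + 4·(4.6964−0.1))·1.013·3.55

144.8521 kcal


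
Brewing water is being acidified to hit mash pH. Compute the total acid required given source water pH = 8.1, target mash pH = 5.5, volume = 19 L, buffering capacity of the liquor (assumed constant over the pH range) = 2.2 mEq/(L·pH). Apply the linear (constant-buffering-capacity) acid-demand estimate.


acid = buffering capacity · (pH_source − pH_target) · V
acid = 2.2 · (8.1 − 5.5) · 19

108.6800 mEq


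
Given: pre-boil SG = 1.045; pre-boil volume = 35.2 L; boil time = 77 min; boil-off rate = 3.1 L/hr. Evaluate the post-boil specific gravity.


V_post = V_pre − rate·(t/60);  SG_post = 1 + (SG_pre−1)·V_pre/V_post
V_post = 35.2 − 3.1·(77/60) = 31.2217
SG_post = 1 + (1.045 − 1)·35.2/31.2217

1.0507


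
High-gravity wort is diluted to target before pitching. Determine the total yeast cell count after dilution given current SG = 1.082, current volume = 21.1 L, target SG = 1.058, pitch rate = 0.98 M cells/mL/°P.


V_w = V·((SG_c−1)/(SG_t−1)−1);  °P = 259 − 259/SG_t;  cells = rate·(V+V_w)·°P
V_w = 21.1·((1.082−1)/(1.058−1)−1) = 8.7310
V_final = 21.1 + 8.7310 = 29.8310
°P = 259 − 259/1.058 = 14.1985
cells = 0.98·29.8310·14.1985

415.0845 billion cells


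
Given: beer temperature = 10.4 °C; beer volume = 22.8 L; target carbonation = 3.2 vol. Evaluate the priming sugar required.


residual = 14.695·(0.01821 + 0.09011·e^(−0.04·T));  sugar = (target − residual)·4.0·V
residual = 14.695·(0.01821 + 0.09011·e^(−0.04·10.4)) = 1.1411
sugar = (3.2 − 1.1411)·4.0·22.8

187.7696 g


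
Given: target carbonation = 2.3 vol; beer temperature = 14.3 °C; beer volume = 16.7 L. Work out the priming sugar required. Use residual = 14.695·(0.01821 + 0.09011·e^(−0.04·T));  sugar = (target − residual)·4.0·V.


residual = 14.695·(0.01821 + 0.09011·e^(−0.04·14.3)) = 1.0149
sugar = (2.3 − 1.0149)·4.0·16.7

85.8414 g


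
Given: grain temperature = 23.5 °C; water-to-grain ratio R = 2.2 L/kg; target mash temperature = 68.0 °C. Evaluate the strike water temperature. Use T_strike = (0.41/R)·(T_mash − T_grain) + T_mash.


T_strike = (0.41/2.2)·(68.0 − 23.5) + 68.0

76.2932 °C


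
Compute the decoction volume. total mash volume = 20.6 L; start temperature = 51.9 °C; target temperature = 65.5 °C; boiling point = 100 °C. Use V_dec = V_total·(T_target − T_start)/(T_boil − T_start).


V_dec = 20.6·(65.5 − 51.9)/(100 − 51.9)

5.8245 L


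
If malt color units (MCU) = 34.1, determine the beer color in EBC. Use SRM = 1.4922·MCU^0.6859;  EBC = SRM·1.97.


SRM = 1.4922·34.1^0.6859 = 16.7936
EBC = 16.7936·1.97

33.0834 EBC


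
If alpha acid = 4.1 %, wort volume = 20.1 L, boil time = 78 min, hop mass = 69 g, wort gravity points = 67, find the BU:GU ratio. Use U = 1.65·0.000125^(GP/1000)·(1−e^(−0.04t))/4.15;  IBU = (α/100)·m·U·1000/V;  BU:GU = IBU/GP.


U = 1.65·0.000125^(67/1000)·(1−e^(−0.04·78))/4.15 = 0.2081
IBU = (4.1/100)·69·0.2081·1000/20.1 = 29.2922
BU:GU = 29.2922/67

0.4372


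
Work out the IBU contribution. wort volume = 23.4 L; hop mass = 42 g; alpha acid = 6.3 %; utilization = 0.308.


IBU = (α/100)·mass·U·1000 / V
IBU = (6.3/100)·42·0.308·1000 / 23.4

34.8277 IBU


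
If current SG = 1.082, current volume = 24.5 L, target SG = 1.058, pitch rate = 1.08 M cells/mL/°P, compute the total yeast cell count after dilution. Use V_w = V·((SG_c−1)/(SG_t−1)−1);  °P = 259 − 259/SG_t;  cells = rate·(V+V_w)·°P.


V_w = 24.5·((1.082−1)/(1.058−1)−1) = 10.1379
V_final = 24.5 + 10.1379 = 34.6379
°P = 259 − 259/1.058 = 14.1985
cells = 1.08·34.6379·14.1985

531.1507 billion cells


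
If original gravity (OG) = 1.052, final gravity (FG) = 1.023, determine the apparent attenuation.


AA = (OG − FG)/(OG − 1) · 100
AA = (1.052 − 1.023)/(1.052 − 1) · 100

55.7692 %


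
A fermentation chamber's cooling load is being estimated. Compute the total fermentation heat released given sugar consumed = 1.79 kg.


Q = m_sugar · 590 kJ/kg
Q = 1.79 · 590

1056.1000 kJ


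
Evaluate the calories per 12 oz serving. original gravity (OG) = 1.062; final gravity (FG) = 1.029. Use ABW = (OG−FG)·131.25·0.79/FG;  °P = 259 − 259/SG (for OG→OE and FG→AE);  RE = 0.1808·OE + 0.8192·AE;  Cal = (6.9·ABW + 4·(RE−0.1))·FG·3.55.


ABW = (1.062 − 1.029)·131.25·0.79/1.029 = 3.3253
OE = 259 − 259/1.062 = 15.1205 °P
AE = 259 − 259/1.029 = 7.2993 °P
RE = 0.1808·15.1205 + 0.8192·7.2993 = 8.7134 °P
Cal = (6.9·3.3253 + 4·(8.7134−0.1))·1.029·3.55

209.6714 kcal


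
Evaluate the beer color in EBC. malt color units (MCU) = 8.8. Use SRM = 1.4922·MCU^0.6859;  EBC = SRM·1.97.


SRM = 1.4922·8.8^0.6859 = 6.6320
EBC = 6.6320·1.97

13.0651 EBC


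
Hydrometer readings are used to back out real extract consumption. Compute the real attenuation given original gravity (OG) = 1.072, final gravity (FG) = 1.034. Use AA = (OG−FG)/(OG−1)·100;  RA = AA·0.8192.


AA = (1.072 − 1.034)/(1.072 − 1)·100 = 52.7778
RA = 52.7778·0.8192

43.2356 %


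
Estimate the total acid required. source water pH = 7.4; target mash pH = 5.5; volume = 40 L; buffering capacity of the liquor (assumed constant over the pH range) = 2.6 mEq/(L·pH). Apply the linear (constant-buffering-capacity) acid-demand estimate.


acid = buffering capacity · (pH_source − pH_target) · V
acid = 2.6 · (7.4 − 5.5) · 40

197.6000 mEq


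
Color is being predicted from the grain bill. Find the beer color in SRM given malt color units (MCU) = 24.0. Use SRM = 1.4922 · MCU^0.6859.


SRM = 1.4922 · 24.0^0.6859

13.1982 SRM


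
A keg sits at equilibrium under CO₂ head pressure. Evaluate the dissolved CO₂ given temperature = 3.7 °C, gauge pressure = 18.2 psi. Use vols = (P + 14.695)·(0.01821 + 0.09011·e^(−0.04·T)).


vols = (18.2 + 14.695)·(0.01821 + 0.09011·e^(−0.04·3.7))

3.1554 volumes


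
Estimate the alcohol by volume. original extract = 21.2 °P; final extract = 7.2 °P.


SG = 259/(259 − P);  ABV = (OG − FG)·131.25
OG = 259/(259 − 21.2) = 1.0892
FG = 259/(259 − 7.2) = 1.0286
ABV = (1.0892 − 1.0286)·131.25

7.9480 % ABV


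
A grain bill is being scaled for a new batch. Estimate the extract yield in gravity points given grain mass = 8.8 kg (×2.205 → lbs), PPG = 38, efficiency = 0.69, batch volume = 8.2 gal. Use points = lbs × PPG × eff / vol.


lbs = 8.8 × 2.205 = 19.4040
points = 19.4040 × 38 × 0.69 / 8.2

62.0455 points


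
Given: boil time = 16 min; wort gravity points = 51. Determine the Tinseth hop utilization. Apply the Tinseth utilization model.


U = 1.65·0.000125^(GP/1000) · (1 − e^(−0.04·t))/4.15
bigness = 1.65·0.000125^(51/1000) = 1.0433
boil_factor = (1 − e^(−0.04·16))/4.15 = 0.1139
U = 1.0433 · 0.1139

0.1188


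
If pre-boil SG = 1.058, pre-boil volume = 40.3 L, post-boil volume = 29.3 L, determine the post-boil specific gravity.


SG_post = 1 + (SG_pre − 1)·V_pre/V_post
pts_pre = (1.058 − 1)·1000 = 58.0000
pts_post = 58.0000·40.3/29.3 = 79.7747
SG_post = 1 + 79.7747/1000

1.0798


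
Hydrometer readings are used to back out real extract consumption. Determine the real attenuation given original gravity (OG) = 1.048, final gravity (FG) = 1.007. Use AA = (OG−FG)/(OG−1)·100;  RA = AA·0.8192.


AA = (1.048 − 1.007)/(1.048 − 1)·100 = 85.4167
RA = 85.4167·0.8192

69.9733 %


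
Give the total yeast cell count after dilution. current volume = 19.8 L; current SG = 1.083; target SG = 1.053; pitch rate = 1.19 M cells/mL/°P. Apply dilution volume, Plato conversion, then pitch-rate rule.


V_w = V·((SG_c−1)/(SG_t−1)−1);  °P = 259 − 259/SG_t;  cells = rate·(V+V_w)·°P
V_w = 19.8·((1.083−1)/(1.053−1)−1) = 11.2075
V_final = 19.8 + 11.2075 = 31.0075
°P = 259 − 259/1.053 = 13.0361
cells = 1.19·31.0075·13.0361

481.0183 billion cells


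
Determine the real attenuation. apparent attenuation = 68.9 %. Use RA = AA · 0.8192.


RA = 68.9 · 0.8192

56.4429 %


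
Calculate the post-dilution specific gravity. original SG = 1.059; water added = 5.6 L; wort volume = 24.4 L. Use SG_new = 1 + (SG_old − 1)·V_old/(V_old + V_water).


pts = (1.059 − 1)·1000·24.4/(24.4 + 5.6) = 47.9867
SG_new = 1 + 47.9867/1000

1.0480


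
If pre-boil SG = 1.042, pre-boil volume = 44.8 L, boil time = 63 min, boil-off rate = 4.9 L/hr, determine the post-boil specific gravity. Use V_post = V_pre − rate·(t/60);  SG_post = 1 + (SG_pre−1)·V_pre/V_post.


V_post = 44.8 − 4.9·(63/60) = 39.6550
SG_post = 1 + (1.042 − 1)·44.8/39.6550

1.0474


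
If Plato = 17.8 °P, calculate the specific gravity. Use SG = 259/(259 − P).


SG = 259/(259 − 17.8)

1.0738


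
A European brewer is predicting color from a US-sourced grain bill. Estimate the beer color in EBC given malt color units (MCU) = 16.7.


SRM = 1.4922·MCU^0.6859;  EBC = SRM·1.97
SRM = 1.4922·16.7^0.6859 = 10.2917
EBC = 10.2917·1.97

20.2747 EBC


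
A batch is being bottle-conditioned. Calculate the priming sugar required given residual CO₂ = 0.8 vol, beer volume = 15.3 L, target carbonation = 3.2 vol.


sugar = (target − residual)·4.0·V
sugar = (3.2 − 0.8)·4.0·15.3

146.8800 g


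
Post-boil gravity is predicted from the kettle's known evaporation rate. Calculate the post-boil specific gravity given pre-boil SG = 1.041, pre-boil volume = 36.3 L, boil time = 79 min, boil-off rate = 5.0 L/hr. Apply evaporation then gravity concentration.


V_post = V_pre − rate·(t/60);  SG_post = 1 + (SG_pre−1)·V_pre/V_post
V_post = 36.3 − 5.0·(79/60) = 29.7167
SG_post = 1 + (1.041 − 1)·36.3/29.7167

1.0501


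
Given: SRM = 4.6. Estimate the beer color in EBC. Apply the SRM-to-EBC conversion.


EBC = SRM · 1.97
EBC = 4.6 · 1.97

9.0620 EBC


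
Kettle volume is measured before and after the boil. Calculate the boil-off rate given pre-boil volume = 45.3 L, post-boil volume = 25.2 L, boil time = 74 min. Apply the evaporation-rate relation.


rate = (V_pre − V_post) / (t_min/60)
rate = (45.3 − 25.2) / (74/60)

16.2973 L/hr


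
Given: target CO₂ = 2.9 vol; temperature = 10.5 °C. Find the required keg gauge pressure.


psi = vols/(0.01821 + 0.09011·e^(−0.04·T)) − 14.695
psi = 2.9/(0.01821 + 0.09011·e^(−0.04·10.5)) − 14.695

22.7647 psi


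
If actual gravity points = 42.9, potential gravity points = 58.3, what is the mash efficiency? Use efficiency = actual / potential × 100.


efficiency = 42.9 / 58.3 × 100

73.5849 %


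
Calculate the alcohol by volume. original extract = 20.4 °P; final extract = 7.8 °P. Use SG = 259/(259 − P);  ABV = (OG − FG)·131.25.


OG = 259/(259 − 20.4) = 1.0855
FG = 259/(259 − 7.8) = 1.0311
ABV = (1.0855 − 1.0311)·131.25

7.1463 % ABV


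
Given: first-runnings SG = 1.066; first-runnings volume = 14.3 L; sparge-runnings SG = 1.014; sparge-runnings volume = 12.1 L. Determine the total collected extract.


total = Σ (SG_i − 1)·1000·V_i
first = (1.066 − 1)·1000·14.3 = 943.8000
sparge = (1.014 − 1)·1000·12.1 = 169.4000
total = 943.8000 + 169.4000

1113.2000 gravity·L


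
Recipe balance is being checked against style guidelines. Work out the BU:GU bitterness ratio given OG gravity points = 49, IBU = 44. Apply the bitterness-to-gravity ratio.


BU:GU = IBU / OG_points
BU:GU = 44 / 49

0.8980


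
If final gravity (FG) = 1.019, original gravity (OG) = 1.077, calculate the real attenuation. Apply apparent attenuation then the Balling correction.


AA = (OG−FG)/(OG−1)·100;  RA = AA·0.8192
AA = (1.077 − 1.019)/(1.077 − 1)·100 = 75.3247
RA = 75.3247·0.8192

61.7060 %


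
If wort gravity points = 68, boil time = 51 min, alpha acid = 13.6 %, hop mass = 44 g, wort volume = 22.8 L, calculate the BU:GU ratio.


U = 1.65·0.000125^(GP/1000)·(1−e^(−0.04t))/4.15;  IBU = (α/100)·m·U·1000/V;  BU:GU = IBU/GP
U = 1.65·0.000125^(68/1000)·(1−e^(−0.04·51))/4.15 = 0.1877
IBU = (13.6/100)·44·0.1877·1000/22.8 = 49.2705
BU:GU = 49.2705/68

0.7246


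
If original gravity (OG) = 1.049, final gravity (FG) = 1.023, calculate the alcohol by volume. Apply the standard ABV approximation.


ABV = (OG − FG) · 131.25
ABV = (1.049 − 1.023) · 131.25

3.4125 % ABV


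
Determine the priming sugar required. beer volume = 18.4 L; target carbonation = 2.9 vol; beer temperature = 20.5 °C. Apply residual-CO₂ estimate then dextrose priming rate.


residual = 14.695·(0.01821 + 0.09011·e^(−0.04·T));  sugar = (target − residual)·4.0·V
residual = 14.695·(0.01821 + 0.09011·e^(−0.04·20.5)) = 0.8508
sugar = (2.9 − 0.8508)·4.0·18.4

150.8211 g


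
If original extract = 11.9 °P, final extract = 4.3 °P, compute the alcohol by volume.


SG = 259/(259 − P);  ABV = (OG − FG)·131.25
OG = 259/(259 − 11.9) = 1.0482
FG = 259/(259 − 4.3) = 1.0169
ABV = (1.0482 − 1.0169)·131.25

4.1050 % ABV


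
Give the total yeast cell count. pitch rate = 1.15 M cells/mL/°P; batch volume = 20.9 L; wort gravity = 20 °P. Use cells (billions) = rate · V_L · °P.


cells = 1.15 · 20.9 · 20

480.7000 billion cells


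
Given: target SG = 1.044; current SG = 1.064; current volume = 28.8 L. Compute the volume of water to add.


V_water = V·((SG_curr − 1)/(SG_target − 1) − 1)
V_water = 28.8·((1.064 − 1)/(1.044 − 1) − 1)

13.0909 L


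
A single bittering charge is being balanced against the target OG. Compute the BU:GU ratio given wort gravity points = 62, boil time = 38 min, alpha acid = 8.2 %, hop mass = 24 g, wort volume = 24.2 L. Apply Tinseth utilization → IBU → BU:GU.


U = 1.65·0.000125^(GP/1000)·(1−e^(−0.04t))/4.15;  IBU = (α/100)·m·U·1000/V;  BU:GU = IBU/GP
U = 1.65·0.000125^(62/1000)·(1−e^(−0.04·38))/4.15 = 0.1779
IBU = (8.2/100)·24·0.1779·1000/24.2 = 14.4699
BU:GU = 14.4699/62

0.2334


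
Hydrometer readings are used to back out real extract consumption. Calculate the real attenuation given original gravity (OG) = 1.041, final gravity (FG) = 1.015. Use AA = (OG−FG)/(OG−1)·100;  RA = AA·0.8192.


AA = (1.041 − 1.015)/(1.041 − 1)·100 = 63.4146
RA = 63.4146·0.8192

51.9493 %


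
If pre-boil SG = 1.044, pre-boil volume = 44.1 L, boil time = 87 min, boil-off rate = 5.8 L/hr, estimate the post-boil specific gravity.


V_post = V_pre − rate·(t/60);  SG_post = 1 + (SG_pre−1)·V_pre/V_post
V_post = 44.1 − 5.8·(87/60) = 35.6900
SG_post = 1 + (1.044 − 1)·44.1/35.6900

1.0544


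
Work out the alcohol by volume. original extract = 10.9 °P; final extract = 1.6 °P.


SG = 259/(259 − P);  ABV = (OG − FG)·131.25
OG = 259/(259 − 10.9) = 1.0439
FG = 259/(259 − 1.6) = 1.0062
ABV = (1.0439 − 1.0062)·131.25

4.9505 % ABV


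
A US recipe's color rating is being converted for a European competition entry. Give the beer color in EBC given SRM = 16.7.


EBC = SRM · 1.97
EBC = 16.7 · 1.97

32.8990 EBC


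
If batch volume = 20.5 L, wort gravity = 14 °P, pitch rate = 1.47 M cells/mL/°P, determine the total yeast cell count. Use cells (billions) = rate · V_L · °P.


cells = 1.47 · 20.5 · 14

421.8900 billion cells


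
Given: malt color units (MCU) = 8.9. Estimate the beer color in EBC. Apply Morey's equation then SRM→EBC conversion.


SRM = 1.4922·MCU^0.6859;  EBC = SRM·1.97
SRM = 1.4922·8.9^0.6859 = 6.6836
EBC = 6.6836·1.97

13.1668 EBC


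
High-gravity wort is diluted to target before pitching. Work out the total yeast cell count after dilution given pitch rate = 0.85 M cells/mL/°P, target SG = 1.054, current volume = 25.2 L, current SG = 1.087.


V_w = V·((SG_c−1)/(SG_t−1)−1);  °P = 259 − 259/SG_t;  cells = rate·(V+V_w)·°P
V_w = 25.2·((1.087−1)/(1.054−1)−1) = 15.4000
V_final = 25.2 + 15.4000 = 40.6000
°P = 259 − 259/1.054 = 13.2694
cells = 0.85·40.6000·13.2694

457.9287 billion cells


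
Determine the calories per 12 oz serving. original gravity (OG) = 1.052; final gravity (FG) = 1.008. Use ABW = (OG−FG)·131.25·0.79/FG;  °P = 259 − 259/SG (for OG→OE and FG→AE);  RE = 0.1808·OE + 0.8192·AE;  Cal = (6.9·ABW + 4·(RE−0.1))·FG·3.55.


ABW = (1.052 − 1.008)·131.25·0.79/1.008 = 4.5260
OE = 259 − 259/1.052 = 12.8023 °P
AE = 259 − 259/1.008 = 2.0556 °P
RE = 0.1808·12.8023 + 0.8192·2.0556 = 3.9986 °P
Cal = (6.9·4.5260 + 4·(3.9986−0.1))·1.008·3.55

167.5548 kcal


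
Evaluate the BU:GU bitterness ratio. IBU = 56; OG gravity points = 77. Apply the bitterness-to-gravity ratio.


BU:GU = IBU / OG_points
BU:GU = 56 / 77

0.7273


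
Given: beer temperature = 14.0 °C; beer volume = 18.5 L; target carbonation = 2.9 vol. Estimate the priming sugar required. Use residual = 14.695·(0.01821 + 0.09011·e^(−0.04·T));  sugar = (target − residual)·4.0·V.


residual = 14.695·(0.01821 + 0.09011·e^(−0.04·14.0)) = 1.0240
sugar = (2.9 − 1.0240)·4.0·18.5

138.8261 g


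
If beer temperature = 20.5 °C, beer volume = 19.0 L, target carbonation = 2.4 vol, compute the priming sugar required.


residual = 14.695·(0.01821 + 0.09011·e^(−0.04·T));  sugar = (target − residual)·4.0·V
residual = 14.695·(0.01821 + 0.09011·e^(−0.04·20.5)) = 0.8508
sugar = (2.4 − 0.8508)·4.0·19.0

117.7391 g


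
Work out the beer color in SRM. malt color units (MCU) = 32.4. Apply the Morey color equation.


SRM = 1.4922 · MCU^0.6859
SRM = 1.4922 · 32.4^0.6859

16.2147 SRM


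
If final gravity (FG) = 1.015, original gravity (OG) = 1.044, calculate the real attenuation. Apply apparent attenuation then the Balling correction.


AA = (OG−FG)/(OG−1)·100;  RA = AA·0.8192
AA = (1.044 − 1.015)/(1.044 − 1)·100 = 65.9091
RA = 65.9091·0.8192

53.9927 %


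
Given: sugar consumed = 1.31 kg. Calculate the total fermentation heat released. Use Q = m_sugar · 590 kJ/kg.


Q = 1.31 · 590

772.9000 kJ


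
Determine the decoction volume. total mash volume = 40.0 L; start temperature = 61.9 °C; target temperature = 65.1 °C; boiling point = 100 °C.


V_dec = V_total·(T_target − T_start)/(T_boil − T_start)
V_dec = 40.0·(65.1 − 61.9)/(100 − 61.9)

3.3596 L


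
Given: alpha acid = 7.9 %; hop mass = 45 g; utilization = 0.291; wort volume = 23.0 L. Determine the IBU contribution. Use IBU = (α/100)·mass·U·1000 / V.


IBU = (7.9/100)·45·0.291·1000 / 23.0

44.9785 IBU


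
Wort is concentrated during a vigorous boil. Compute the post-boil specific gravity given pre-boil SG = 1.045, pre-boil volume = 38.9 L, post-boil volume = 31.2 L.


SG_post = 1 + (SG_pre − 1)·V_pre/V_post
pts_pre = (1.045 − 1)·1000 = 45.0000
pts_post = 45.0000·38.9/31.2 = 56.1058
SG_post = 1 + 56.1058/1000

1.0561


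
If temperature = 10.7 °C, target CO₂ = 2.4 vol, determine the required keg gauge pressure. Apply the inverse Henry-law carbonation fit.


psi = vols/(0.01821 + 0.09011·e^(−0.04·T)) − 14.695
psi = 2.4/(0.01821 + 0.09011·e^(−0.04·10.7)) − 14.695

16.4962 psi


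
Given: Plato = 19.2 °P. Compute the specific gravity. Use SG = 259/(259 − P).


SG = 259/(259 − 19.2)

1.0801


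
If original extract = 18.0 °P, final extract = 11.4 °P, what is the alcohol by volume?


SG = 259/(259 − P);  ABV = (OG − FG)·131.25
OG = 259/(259 − 18.0) = 1.0747
FG = 259/(259 − 11.4) = 1.0460
ABV = (1.0747 − 1.0460)·131.25

3.7599 % ABV


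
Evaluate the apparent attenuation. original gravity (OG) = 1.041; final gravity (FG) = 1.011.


AA = (OG − FG)/(OG − 1) · 100
AA = (1.041 − 1.011)/(1.041 − 1) · 100

73.1707 %


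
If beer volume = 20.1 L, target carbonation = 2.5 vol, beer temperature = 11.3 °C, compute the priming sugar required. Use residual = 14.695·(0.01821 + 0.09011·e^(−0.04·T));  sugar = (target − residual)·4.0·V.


residual = 14.695·(0.01821 + 0.09011·e^(−0.04·11.3)) = 1.1102
sugar = (2.5 − 1.1102)·4.0·20.1

111.7371 g


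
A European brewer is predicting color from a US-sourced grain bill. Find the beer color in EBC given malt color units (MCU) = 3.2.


SRM = 1.4922·MCU^0.6859;  EBC = SRM·1.97
SRM = 1.4922·3.2^0.6859 = 3.3137
EBC = 3.3137·1.97

6.5279 EBC


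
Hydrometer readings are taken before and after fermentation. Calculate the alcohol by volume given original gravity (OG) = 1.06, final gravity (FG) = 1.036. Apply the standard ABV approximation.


ABV = (OG − FG) · 131.25
ABV = (1.06 − 1.036) · 131.25

3.1500 % ABV


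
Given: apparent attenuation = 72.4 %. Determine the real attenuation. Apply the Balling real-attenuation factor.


RA = AA · 0.8192
RA = 72.4 · 0.8192

59.3101 %


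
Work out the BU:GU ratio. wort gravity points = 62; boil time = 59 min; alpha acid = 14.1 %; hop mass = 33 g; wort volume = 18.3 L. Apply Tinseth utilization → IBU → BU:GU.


U = 1.65·0.000125^(GP/1000)·(1−e^(−0.04t))/4.15;  IBU = (α/100)·m·U·1000/V;  BU:GU = IBU/GP
U = 1.65·0.000125^(62/1000)·(1−e^(−0.04·59))/4.15 = 0.2062
IBU = (14.1/100)·33·0.2062·1000/18.3 = 52.4388
BU:GU = 52.4388/62

0.8458


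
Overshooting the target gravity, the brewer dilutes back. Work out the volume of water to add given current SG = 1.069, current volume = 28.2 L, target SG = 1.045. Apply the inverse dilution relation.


V_water = V·((SG_curr − 1)/(SG_target − 1) − 1)
V_water = 28.2·((1.069 − 1)/(1.045 − 1) − 1)

15.0400 L


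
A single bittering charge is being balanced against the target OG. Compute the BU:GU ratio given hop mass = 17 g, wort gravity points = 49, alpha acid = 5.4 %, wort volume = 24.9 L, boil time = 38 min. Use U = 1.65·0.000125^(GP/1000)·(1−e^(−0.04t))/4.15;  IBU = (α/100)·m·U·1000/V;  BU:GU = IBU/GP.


U = 1.65·0.000125^(49/1000)·(1−e^(−0.04·38))/4.15 = 0.2000
IBU = (5.4/100)·17·0.2000·1000/24.9 = 7.3729
BU:GU = 7.3729/49

0.1505


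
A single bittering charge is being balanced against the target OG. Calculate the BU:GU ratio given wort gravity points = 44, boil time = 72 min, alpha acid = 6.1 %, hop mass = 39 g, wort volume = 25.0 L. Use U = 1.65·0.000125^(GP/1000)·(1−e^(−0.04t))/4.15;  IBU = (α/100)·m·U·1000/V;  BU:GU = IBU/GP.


U = 1.65·0.000125^(44/1000)·(1−e^(−0.04·72))/4.15 = 0.2527
IBU = (6.1/100)·39·0.2527·1000/25.0 = 24.0472
BU:GU = 24.0472/44

0.5465


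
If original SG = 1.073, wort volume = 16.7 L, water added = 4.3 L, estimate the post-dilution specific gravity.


SG_new = 1 + (SG_old − 1)·V_old/(V_old + V_water)
pts = (1.073 − 1)·1000·16.7/(16.7 + 4.3) = 58.0524
SG_new = 1 + 58.0524/1000

1.0581


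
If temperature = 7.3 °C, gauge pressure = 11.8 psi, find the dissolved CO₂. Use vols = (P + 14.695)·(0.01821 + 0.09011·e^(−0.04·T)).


vols = (11.8 + 14.695)·(0.01821 + 0.09011·e^(−0.04·7.3))

2.2654 volumes


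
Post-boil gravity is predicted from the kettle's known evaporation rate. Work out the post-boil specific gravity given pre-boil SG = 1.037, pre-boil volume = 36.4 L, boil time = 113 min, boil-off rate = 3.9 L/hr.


V_post = V_pre − rate·(t/60);  SG_post = 1 + (SG_pre−1)·V_pre/V_post
V_post = 36.4 − 3.9·(113/60) = 29.0550
SG_post = 1 + (1.037 − 1)·36.4/29.0550

1.0464


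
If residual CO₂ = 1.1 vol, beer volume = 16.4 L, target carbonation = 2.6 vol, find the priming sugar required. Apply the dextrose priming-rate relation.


sugar = (target − residual)·4.0·V
sugar = (2.6 − 1.1)·4.0·16.4

98.4000 g


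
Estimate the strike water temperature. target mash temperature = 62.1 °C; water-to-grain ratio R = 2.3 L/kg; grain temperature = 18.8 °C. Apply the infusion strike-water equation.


T_strike = (0.41/R)·(T_mash − T_grain) + T_mash
T_strike = (0.41/2.3)·(62.1 − 18.8) + 62.1

69.8187 °C


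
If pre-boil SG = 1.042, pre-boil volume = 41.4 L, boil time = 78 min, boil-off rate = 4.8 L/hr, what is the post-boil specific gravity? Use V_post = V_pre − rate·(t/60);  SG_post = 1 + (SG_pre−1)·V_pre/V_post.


V_post = 41.4 − 4.8·(78/60) = 35.1600
SG_post = 1 + (1.042 − 1)·41.4/35.1600

1.0495


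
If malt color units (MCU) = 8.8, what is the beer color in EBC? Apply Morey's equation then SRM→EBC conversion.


SRM = 1.4922·MCU^0.6859;  EBC = SRM·1.97
SRM = 1.4922·8.8^0.6859 = 6.6320
EBC = 6.6320·1.97

13.0651 EBC


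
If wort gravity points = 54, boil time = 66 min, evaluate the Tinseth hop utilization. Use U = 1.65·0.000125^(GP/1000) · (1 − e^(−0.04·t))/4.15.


bigness = 1.65·0.000125^(54/1000) = 1.0156
boil_factor = (1 − e^(−0.04·66))/4.15 = 0.2238
U = 1.0156 · 0.2238

0.2273


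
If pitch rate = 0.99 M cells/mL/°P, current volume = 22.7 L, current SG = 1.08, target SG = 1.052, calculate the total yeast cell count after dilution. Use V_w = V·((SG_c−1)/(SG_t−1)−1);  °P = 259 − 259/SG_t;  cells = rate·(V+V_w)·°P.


V_w = 22.7·((1.08−1)/(1.052−1)−1) = 12.2231
V_final = 22.7 + 12.2231 = 34.9231
°P = 259 − 259/1.052 = 12.8023
cells = 0.99·34.9231·12.8023

442.6241 billion cells


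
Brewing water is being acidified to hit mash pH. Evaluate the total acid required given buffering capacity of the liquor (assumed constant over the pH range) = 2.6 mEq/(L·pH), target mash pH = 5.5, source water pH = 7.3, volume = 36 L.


acid = buffering capacity · (pH_source − pH_target) · V
acid = 2.6 · (7.3 − 5.5) · 36

168.4800 mEq


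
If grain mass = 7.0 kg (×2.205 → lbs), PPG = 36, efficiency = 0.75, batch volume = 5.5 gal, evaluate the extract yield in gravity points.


points = lbs × PPG × eff / vol
lbs = 7.0 × 2.205 = 15.4350
points = 15.4350 × 36 × 0.75 / 5.5

75.7718 points


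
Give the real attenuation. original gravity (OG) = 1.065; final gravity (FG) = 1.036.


AA = (OG−FG)/(OG−1)·100;  RA = AA·0.8192
AA = (1.065 − 1.036)/(1.065 − 1)·100 = 44.6154
RA = 44.6154·0.8192

36.5489 %


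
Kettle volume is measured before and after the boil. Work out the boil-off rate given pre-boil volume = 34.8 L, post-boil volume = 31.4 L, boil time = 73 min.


rate = (V_pre − V_post) / (t_min/60)
rate = (34.8 − 31.4) / (73/60)

2.7945 L/hr
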